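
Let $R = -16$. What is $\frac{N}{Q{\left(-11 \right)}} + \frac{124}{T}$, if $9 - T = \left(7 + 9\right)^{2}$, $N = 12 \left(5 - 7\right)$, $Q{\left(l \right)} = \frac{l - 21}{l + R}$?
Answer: $- \frac{20503}{988} \approx -20.752$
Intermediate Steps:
$Q{\left(l \right)} = \frac{-21 + l}{-16 + l}$ ($Q{\left(l \right)} = \frac{l - 21}{l - 16} = \frac{-21 + l}{-16 + l}$)
$N = -24$ ($N = 12 \left(-2\right) = -24$)
$T = -247$ ($T = 9 - \left(7 + 9\right)^{2} = 9 - 16^{2} = 9 - 256 = -247$)
$\frac{N}{Q{\left(-11 \right)}} + \frac{124}{T} = - \frac{24}{\frac{1}{-16 - 11} \left(-21 - 11\right)} + \frac{124}{-247} = - \frac{24}{\frac{1}{-27} \left(-32\right)} + 124 \left(- \frac{1}{247}\right) = - \frac{24}{\left(- \frac{1}{27}\right) \left(-32\right)} - \frac{124}{247} = - \frac{24}{\frac{32}{27}} - \frac{124}{247} = \left(-24\right) \frac{27}{32} - \frac{124}{247} = - \frac{81}{4} - \frac{124}{247} = - \frac{20503}{988}$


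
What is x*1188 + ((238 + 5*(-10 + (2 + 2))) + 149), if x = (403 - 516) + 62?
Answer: -60231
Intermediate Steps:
x = -51 (x = -113 + 62 = -51)
x*1188 + ((238 + 5*(-10 + (2 + 2))) + 149) = -51*1188 + ((238 + 5*(-10 + (2 + 2))) + 149) = -60588 + ((238 + 5*(-10 + 4)) + 149) = -60588 + ((238 + 5*(-6)) + 149) = -60588 + ((238 - 30) + 149) = -60588 + (208 + 149) = -60588 + 357 = -60231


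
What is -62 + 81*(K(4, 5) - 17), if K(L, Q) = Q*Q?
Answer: 586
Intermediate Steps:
K(L, Q) = Q²
-62 + 81*(K(4, 5) - 17) = -62 + 81*(5² - 17) = -62 + 81*(25 - 17) = -62 + 81*8 = -62 + 648 = 586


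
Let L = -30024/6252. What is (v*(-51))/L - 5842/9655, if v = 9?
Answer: 254918929/2684090 ≈ 94.974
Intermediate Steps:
L = -2502/521 (L = -30024*1/6252 = -2502/521 ≈ -4.8023)
(v*(-51))/L - 5842/9655 = (9*(-51))/(-2502/521) - 5842/9655 = -459*(-521/2502) - 5842*1/9655 = 26571/278 - 5842/9655 = 254918929/2684090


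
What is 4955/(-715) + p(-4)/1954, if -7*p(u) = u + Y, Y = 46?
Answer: -968636/139711 ≈ -6.9331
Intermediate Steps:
p(u) = -46/7 - u/7 (p(u) = -(u + 46)/7 = -(46 + u)/7 = -46/7 - u/7)
4955/(-715) + p(-4)/1954 = 4955/(-715) + (-46/7 - ⅐*(-4))/1954 = 4955*(-1/715) + (-46/7 + 4/7)*(1/1954) = -991/143 - 6*1/1954 = -991/143 - 3/977 = -968636/139711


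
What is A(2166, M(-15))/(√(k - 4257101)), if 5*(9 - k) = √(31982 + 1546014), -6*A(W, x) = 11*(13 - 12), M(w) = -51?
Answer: 11*I*√70/(84*√(1520390 + √8051)) ≈ 0.00088853*I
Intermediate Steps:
A(W, x) = -11/6 (A(W, x) = -11*(13 - 12)/6 = -11/6)
k = 9 - 14*√8051/5 (k = 9 - √(31982 + 1546014)/5 = 9 - 14*√8051/5 ≈ -242.24)
A(2166, M(-15))/(√(k - 4257101)) = -11/(6*√((9 - 14*√8051/5) - 4257101)) = -11/(6*√(-4257092 - 14*√8051/5))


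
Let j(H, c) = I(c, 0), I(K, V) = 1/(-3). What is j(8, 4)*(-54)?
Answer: 18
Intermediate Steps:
I(K, V) = -⅓
j(H, c) = -⅓
j(8, 4)*(-54) = -⅓*(-54) = 18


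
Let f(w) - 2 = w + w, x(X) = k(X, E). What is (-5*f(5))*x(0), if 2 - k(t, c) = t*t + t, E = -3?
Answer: -120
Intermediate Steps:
k(t, c) = 2 - t - t² (k(t, c) = 2 - (t*t + t) = 2 - (t² + t) = 2 - (t + t²) = 2 + (-t - t²) = 2 - t - t²)
x(X) = 2 - X - X²
f(w) = 2 + 2*w (f(w) = 2 + (w + w) = 2 + 2*w)
(-5*f(5))*x(0) = (-5*(2 + 2*5))*(2 - 1*0 - 1*0²) = (-5*(2 + 10))*(2 + 0 - 1*0) = (-5*12)*(2 + 0 + 0) = -60*2 = -120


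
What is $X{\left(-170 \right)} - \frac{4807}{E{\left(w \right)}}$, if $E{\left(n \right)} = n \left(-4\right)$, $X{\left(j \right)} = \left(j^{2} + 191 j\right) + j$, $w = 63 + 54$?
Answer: $- \frac{1745513}{468} \approx -3729.7$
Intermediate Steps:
$w = 117$
$X{\left(j \right)} = j^{2} + 192 j$
$E{\left(n \right)} = - 4 n$
$X{\left(-170 \right)} - \frac{4807}{E{\left(w \right)}} = - 170 \left(192 - 170\right) - \frac{4807}{\left(-4\right) 117} = \left(-170\right) 22 - \frac{4807}{-468} = -3740 - 4807 \left(- \frac{1}{468}\right) = -3740 - - \frac{4807}{468} = -3740 + \frac{4807}{468} = - \frac{1745513}{468}$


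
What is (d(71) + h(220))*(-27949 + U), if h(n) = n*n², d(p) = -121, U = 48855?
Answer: 222604558374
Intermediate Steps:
h(n) = n³
(d(71) + h(220))*(-27949 + U) = (-121 + 220³)*(-27949 + 48855) = (-121 + 10648000)*20906 = 10647879*20906 = 222604558374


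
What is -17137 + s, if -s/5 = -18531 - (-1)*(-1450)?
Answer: 82768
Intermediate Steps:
s = 99905 (s = -5*(-18531 - (-1)*(-1450)) = -5*(-18531 - 1*1450) = -5*(-18531 - 1450) = -5*(-19981) = 99905)
-17137 + s = -17137 + 99905 = 82768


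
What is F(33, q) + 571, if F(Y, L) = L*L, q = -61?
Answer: 4292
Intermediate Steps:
F(Y, L) = L²
F(33, q) + 571 = (-61)² + 571 = 3721 + 571 = 4292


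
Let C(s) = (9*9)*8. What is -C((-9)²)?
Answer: -648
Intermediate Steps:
C(s) = 648 (C(s) = 81*8 = 648)
-C((-9)²) = -1*648 = -648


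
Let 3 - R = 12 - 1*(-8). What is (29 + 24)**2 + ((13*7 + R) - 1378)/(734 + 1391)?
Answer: 5967821/2125 ≈ 2808.4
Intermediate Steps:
R = -17 (R = 3 - (12 - 1*(-8)) = 3 - (12 + 8) = 3 - 1*20 = 3 - 20 = -17)
(29 + 24)**2 + ((13*7 + R) - 1378)/(734 + 1391) = (29 + 24)**2 + ((13*7 - 17) - 1378)/(734 + 1391) = 53**2 + ((91 - 17) - 1378)/2125 = 2809 + (74 - 1378)*(1/2125) = 2809 - 1304*1/2125 = 2809 - 1304/2125 = 5967821/2125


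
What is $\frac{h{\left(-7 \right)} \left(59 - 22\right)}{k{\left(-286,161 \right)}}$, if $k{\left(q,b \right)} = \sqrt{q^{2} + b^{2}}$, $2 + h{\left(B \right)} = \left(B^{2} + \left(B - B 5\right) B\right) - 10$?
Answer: $- \frac{5883 \sqrt{107717}}{107717} \approx -17.925$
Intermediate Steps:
$h{\left(B \right)} = -12 - 3 B^{2}$ ($h{\left(B \right)} = -2 - \left(10 - B^{2} - \left(B - B 5\right) B\right) = -2 - \left(10 - B^{2} - \left(B - 5 B\right) B\right) = -2 - \left(10 - B^{2} - - 4 B B\right) = -2 + \left(\left(B^{2} - 4 B^{2}\right) - 10\right) = -2 - \left(10 + 3 B^{2}\right) = -12 - 3 B^{2}$)
$k{\left(q,b \right)} = \sqrt{b^{2} + q^{2}}$
$\frac{h{\left(-7 \right)} \left(59 - 22\right)}{k{\left(-286,161 \right)}} = \frac{\left(-12 - 3 \left(-7\right)^{2}\right) \left(59 - 22\right)}{\sqrt{161^{2} + \left(-286\right)^{2}}} = \frac{\left(-12 - 147\right) 37}{\sqrt{25921 + 81796}} = \frac{\left(-12 - 147\right) 37}{\sqrt{107717}} = \left(-159\right) 37 \frac{\sqrt{107717}}{107717} = - 5883 \frac{\sqrt{107717}}{107717} = - \frac{5883 \sqrt{107717}}{107717}$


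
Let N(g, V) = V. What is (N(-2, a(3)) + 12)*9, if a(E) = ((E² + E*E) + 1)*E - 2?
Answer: 603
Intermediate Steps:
a(E) = -2 + E*(1 + 2*E²) (a(E) = ((E² + E²) + 1)*E - 2 = (2*E² + 1)*E - 2 = (1 + 2*E²)*E - 2 = E*(1 + 2*E²) - 2 = -2 + E*(1 + 2*E²))
(N(-2, a(3)) + 12)*9 = ((-2 + 3 + 2*3³) + 12)*9 = ((-2 + 3 + 2*27) + 12)*9 = ((-2 + 3 + 54) + 12)*9 = (55 + 12)*9 = 67*9 = 603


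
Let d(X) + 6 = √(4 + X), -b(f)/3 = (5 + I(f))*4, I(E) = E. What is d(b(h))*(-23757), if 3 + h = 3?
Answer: 142542 - 47514*I*√14 ≈ 1.4254e+5 - 1.7778e+5*I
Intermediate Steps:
h = 0 (h = -3 + 3 = 0)
b(f) = -60 - 12*f (b(f) = -3*(5 + f)*4 = -3*(20 + 4*f) = -60 - 12*f)
d(X) = -6 + √(4 + X)
d(b(h))*(-23757) = (-6 + √(4 + (-60 - 12*0)))*(-23757) = (-6 + √(4 + (-60 + 0)))*(-23757) = (-6 + √(4 - 60))*(-23757) = (-6 + √(-56))*(-23757) = (-6 + 2*I*√14)*(-23757) = 142542 - 47514*I*√14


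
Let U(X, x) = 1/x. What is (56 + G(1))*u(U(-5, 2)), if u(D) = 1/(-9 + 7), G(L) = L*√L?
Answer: -57/2 ≈ -28.500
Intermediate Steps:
G(L) = L^(3/2)
u(D) = -½ (u(D) = 1/(-2) = -½)
(56 + G(1))*u(U(-5, 2)) = (56 + 1^(3/2))*(-½) = (56 + 1)*(-½) = 57*(-½) = -57/2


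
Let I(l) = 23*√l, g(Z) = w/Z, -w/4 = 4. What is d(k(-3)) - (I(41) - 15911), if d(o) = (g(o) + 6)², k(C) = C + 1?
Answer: 16107 - 23*√41 ≈ 15960.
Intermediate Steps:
w = -16 (w = -4*4 = -16)
g(Z) = -16/Z
k(C) = 1 + C
d(o) = (6 - 16/o)² (d(o) = (-16/o + 6)² = (6 - 16/o)²)
d(k(-3)) - (I(41) - 15911) = (6 - 16/(1 - 3))² - (23*√41 - 15911) = (6 - 16/(-2))² - (-15911 + 23*√41) = (6 - 16*(-½))² + (15911 - 23*√41) = (6 + 8)² + (15911 - 23*√41) = 14² + (15911 - 23*√41) = 196 + (15911 - 23*√41) = 16107 - 23*√41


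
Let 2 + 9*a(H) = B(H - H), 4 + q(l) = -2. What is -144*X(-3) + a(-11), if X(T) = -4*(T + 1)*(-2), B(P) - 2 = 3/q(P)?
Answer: 41471/18 ≈ 2303.9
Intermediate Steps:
q(l) = -6 (q(l) = -4 - 2 = -6)
B(P) = 3/2 (B(P) = 2 + 3/(-6) = 2 + 3*(-⅙) = 2 - ½ = 3/2)
a(H) = -1/18 (a(H) = -2/9 + (⅑)*(3/2) = -2/9 + ⅙ = -1/18)
X(T) = 8 + 8*T (X(T) = -4*(1 + T)*(-2) = (-4 - 4*T)*(-2) = 8 + 8*T)
-144*X(-3) + a(-11) = -144*(8 + 8*(-3)) - 1/18 = -144*(8 - 24) - 1/18 = -144*(-16) - 1/18 = 2304 - 1/18 = 41471/18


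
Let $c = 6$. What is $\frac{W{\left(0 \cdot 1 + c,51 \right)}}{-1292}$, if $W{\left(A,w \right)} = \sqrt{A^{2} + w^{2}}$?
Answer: $- \frac{3 \sqrt{293}}{1292} \approx -0.039746$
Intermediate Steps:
$\frac{W{\left(0 \cdot 1 + c,51 \right)}}{-1292} = \frac{\sqrt{\left(0 \cdot 1 + 6\right)^{2} + 51^{2}}}{-1292} = \sqrt{\left(0 + 6\right)^{2} + 2601} \left(- \frac{1}{1292}\right) = \sqrt{6^{2} + 2601} \left(- \frac{1}{1292}\right) = \sqrt{36 + 2601} \left(- \frac{1}{1292}\right) = \sqrt{2637} \left(- \frac{1}{1292}\right) = 3 \sqrt{293} \left(- \frac{1}{1292}\right) = - \frac{3 \sqrt{293}}{1292}$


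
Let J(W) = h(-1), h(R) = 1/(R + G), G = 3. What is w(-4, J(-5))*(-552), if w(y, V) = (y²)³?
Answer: -2260992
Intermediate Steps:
h(R) = 1/(3 + R) (h(R) = 1/(R + 3) = 1/(3 + R))
J(W) = ½ (J(W) = 1/(3 - 1) = 1/2 = ½)
w(y, V) = y⁶
w(-4, J(-5))*(-552) = (-4)⁶*(-552) = 4096*(-552) = -2260992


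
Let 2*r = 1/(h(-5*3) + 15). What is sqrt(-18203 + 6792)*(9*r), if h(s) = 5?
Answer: 9*I*sqrt(11411)/40 ≈ 24.035*I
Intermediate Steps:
r = 1/40 (r = 1/(2*(5 + 15)) = (1/2)/20 = (1/2)*(1/20) = 1/40 ≈ 0.025000)
sqrt(-18203 + 6792)*(9*r) = sqrt(-18203 + 6792)*(9*(1/40)) = sqrt(-11411)*(9/40) = (I*sqrt(11411))*(9/40) = 9*I*sqrt(11411)/40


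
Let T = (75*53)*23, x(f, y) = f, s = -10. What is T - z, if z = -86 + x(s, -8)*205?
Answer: 93561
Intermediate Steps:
z = -2136 (z = -86 - 10*205 = -86 - 2050 = -2136)
T = 91425 (T = 3975*23 = 91425)
T - z = 91425 - 1*(-2136) = 91425 + 2136 = 93561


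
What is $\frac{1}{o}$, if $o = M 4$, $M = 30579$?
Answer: $\frac{1}{122316} \approx 8.1755 \cdot 10^{-6}$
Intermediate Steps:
$o = 122316$ ($o = 30579 \cdot 4 = 122316$)
$\frac{1}{o} = \frac{1}{122316}$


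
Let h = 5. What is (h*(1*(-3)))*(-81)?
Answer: 1215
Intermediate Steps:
(h*(1*(-3)))*(-81) = (5*(1*(-3)))*(-81) = (5*(-3))*(-81) = -15*(-81) = 1215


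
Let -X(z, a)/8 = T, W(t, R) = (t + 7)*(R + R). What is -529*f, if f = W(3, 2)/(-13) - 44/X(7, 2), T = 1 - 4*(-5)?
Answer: 813073/546 ≈ 1489.1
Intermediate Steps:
T = 21 (T = 1 + 20 = 21)
W(t, R) = 2*R*(7 + t) (W(t, R) = (7 + t)*(2*R) = 2*R*(7 + t))
X(z, a) = -168 (X(z, a) = -8*21 = -168)
f = -1537/546 (f = (2*2*(7 + 3))/(-13) - 44/(-168) = (2*2*10)*(-1/13) - 44*(-1/168) = 40*(-1/13) + 11/42 = -40/13 + 11/42 = -1537/546 ≈ -2.8150)
-529*f = -529*(-1537/546) = 813073/546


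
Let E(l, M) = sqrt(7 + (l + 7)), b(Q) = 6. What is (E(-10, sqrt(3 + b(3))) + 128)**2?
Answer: 16900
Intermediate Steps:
E(l, M) = sqrt(14 + l) (E(l, M) = sqrt(7 + (7 + l)) = sqrt(14 + l))
(E(-10, sqrt(3 + b(3))) + 128)**2 = (sqrt(14 - 10) + 128)**2 = (sqrt(4) + 128)**2 = (2 + 128)**2 = 130**2 = 16900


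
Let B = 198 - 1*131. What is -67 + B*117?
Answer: 7772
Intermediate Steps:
B = 67 (B = 198 - 131 = 67)
-67 + B*117 = -67 + 67*117 = -67 + 7839 = 7772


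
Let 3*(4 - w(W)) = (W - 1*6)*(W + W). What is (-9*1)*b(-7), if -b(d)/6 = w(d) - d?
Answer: -2682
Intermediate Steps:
w(W) = 4 - 2*W*(-6 + W)/3 (w(W) = 4 - (W - 1*6)*(W + W)/3 = 4 - (W - 6)*2*W/3 = 4 - (-6 + W)*2*W/3 = 4 - 2*W*(-6 + W)/3)
b(d) = -24 - 18*d + 4*d² (b(d) = -6*((4 + 4*d - 2*d²/3) - d) = -6*(4 + 3*d - 2*d²/3) = -24 - 18*d + 4*d²)
(-9*1)*b(-7) = (-9*1)*(-24 - 18*(-7) + 4*(-7)²) = -9*(-24 + 126 + 4*49) = -9*(-24 + 126 + 196) = -9*298 = -2682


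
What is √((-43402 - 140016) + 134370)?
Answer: 2*I*√12262 ≈ 221.47*I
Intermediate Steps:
√((-43402 - 140016) + 134370) = √(-183418 + 134370) = √(-49048) = 2*I*√12262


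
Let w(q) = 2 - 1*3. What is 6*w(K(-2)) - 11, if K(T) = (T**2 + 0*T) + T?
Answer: -17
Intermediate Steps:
K(T) = T + T**2 (K(T) = (T**2 + 0) + T = T**2 + T = T + T**2)
w(q) = -1 (w(q) = 2 - 3 = -1)
6*w(K(-2)) - 11 = 6*(-1) - 11 = -6 - 11 = -17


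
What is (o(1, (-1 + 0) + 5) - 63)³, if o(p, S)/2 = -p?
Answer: -274625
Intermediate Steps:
o(p, S) = -2*p (o(p, S) = 2*(-p) = -2*p)
(o(1, (-1 + 0) + 5) - 63)³ = (-2*1 - 63)³ = (-2 - 63)³ = (-65)³ = -274625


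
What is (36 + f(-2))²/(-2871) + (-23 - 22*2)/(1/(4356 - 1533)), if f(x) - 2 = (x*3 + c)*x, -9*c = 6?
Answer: -444294365/2349 ≈ -1.8914e+5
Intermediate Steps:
c = -⅔ (c = -⅑*6 = -⅔ ≈ -0.66667)
f(x) = 2 + x*(-⅔ + 3*x) (f(x) = 2 + (x*3 - ⅔)*x = 2 + (3*x - ⅔)*x = 2 + (-⅔ + 3*x)*x = 2 + x*(-⅔ + 3*x))
(36 + f(-2))²/(-2871) + (-23 - 22*2)/(1/(4356 - 1533)) = (36 + (2 + 3*(-2)² - ⅔*(-2)))²/(-2871) + (-23 - 22*2)/(1/(4356 - 1533)) = (36 + (2 + 3*4 + 4/3))²*(-1/2871) + (-23 - 44)/(1/2823) = (36 + (2 + 12 + 4/3))²*(-1/2871) - 67/1/2823 = (36 + 46/3)²*(-1/2871) - 67*2823 = (154/3)²*(-1/2871) - 189141 = (23716/9)*(-1/2871) - 189141 = -2156/2349 - 189141 = -444294365/2349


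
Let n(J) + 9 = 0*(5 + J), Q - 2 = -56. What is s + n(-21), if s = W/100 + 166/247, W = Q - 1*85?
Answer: -240033/24700 ≈ -9.7179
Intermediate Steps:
Q = -54 (Q = 2 - 56 = -54)
n(J) = -9 (n(J) = -9 + 0*(5 + J) = -9 + 0 = -9)
W = -139 (W = -54 - 1*85 = -54 - 85 = -139)
s = -17733/24700 (s = -139/100 + 166/247 = -17733/24700 ≈ -0.71794)
s + n(-21) = -17733/24700 - 9 = -240033/24700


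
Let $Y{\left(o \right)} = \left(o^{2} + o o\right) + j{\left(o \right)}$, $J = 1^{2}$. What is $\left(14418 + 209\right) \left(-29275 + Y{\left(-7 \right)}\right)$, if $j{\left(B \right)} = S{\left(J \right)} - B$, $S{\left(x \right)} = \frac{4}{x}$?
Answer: $-426611082$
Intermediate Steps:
$J = 1$
$j{\left(B \right)} = 4 - B$ ($j{\left(B \right)} = \frac{4}{1} - B = 4 \cdot 1 - B = 4 - B$)
$Y{\left(o \right)} = 4 - o + 2 o^{2}$ ($Y{\left(o \right)} = \left(o^{2} + o o\right) - \left(-4 + o\right) = \left(o^{2} + o^{2}\right) - \left(-4 + o\right) = 2 o^{2} - \left(-4 + o\right) = 4 - o + 2 o^{2}$)
$\left(14418 + 209\right) \left(-29275 + Y{\left(-7 \right)}\right) = \left(14418 + 209\right) \left(-29275 + \left(4 - -7 + 2 \left(-7\right)^{2}\right)\right) = 14627 \left(-29275 + \left(4 + 7 + 2 \cdot 49\right)\right) = 14627 \left(-29275 + \left(4 + 7 + 98\right)\right) = 14627 \left(-29275 + 109\right) = 14627 \left(-29166\right) = -426611082$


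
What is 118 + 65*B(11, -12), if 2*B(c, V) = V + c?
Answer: 171/2 ≈ 85.500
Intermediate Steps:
B(c, V) = V/2 + c/2 (B(c, V) = (V + c)/2 = V/2 + c/2)
118 + 65*B(11, -12) = 118 + 65*((½)*(-12) + (½)*11) = 118 + 65*(-6 + 11/2) = 118 + 65*(-½) = 118 - 65/2 = 171/2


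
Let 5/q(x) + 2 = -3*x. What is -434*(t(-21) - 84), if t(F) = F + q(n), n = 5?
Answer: 776860/17 ≈ 45698.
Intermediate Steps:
q(x) = 5/(-2 - 3*x)
t(F) = -5/17 + F (t(F) = F - 5/(2 + 3*5) = F - 5/(2 + 15) = F - 5/17 = -5/17 + F)
-434*(t(-21) - 84) = -434*((-5/17 - 21) - 84) = -434*(-362/17 - 84) = -434*(-1790/17) = 776860/17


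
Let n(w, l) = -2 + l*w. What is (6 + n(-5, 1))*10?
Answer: -10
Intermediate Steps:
(6 + n(-5, 1))*10 = (6 + (-2 + 1*(-5)))*10 = (6 + (-2 - 5))*10 = (6 - 7)*10 = -1*10 = -10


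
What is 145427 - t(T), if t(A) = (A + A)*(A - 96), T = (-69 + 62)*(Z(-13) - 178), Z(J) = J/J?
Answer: -2686927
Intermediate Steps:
Z(J) = 1
T = 1239 (T = (-69 + 62)*(1 - 178) = -7*(-177) = 1239)
t(A) = 2*A*(-96 + A) (t(A) = (2*A)*(-96 + A) = 2*A*(-96 + A))
145427 - t(T) = 145427 - 2*1239*(-96 + 1239) = 145427 - 2*1239*1143 = 145427 - 1*2832354 = 145427 - 2832354 = -2686927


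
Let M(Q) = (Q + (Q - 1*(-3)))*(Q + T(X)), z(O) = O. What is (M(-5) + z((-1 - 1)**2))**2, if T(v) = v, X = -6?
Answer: 6561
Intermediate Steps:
M(Q) = (-6 + Q)*(3 + 2*Q) (M(Q) = (Q + (Q - 1*(-3)))*(Q - 6) = (Q + (Q + 3))*(-6 + Q) = (Q + (3 + Q))*(-6 + Q) = (3 + 2*Q)*(-6 + Q) = (-6 + Q)*(3 + 2*Q))
(M(-5) + z((-1 - 1)**2))**2 = ((-18 - 9*(-5) + 2*(-5)**2) + (-1 - 1)**2)**2 = ((-18 + 45 + 2*25) + (-2)**2)**2 = ((-18 + 45 + 50) + 4)**2 = (77 + 4)**2 = 81**2 = 6561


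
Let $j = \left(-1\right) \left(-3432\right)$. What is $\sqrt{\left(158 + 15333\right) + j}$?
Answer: $\sqrt{18923} \approx 137.56$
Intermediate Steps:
$j = 3432$
$\sqrt{\left(158 + 15333\right) + j} = \sqrt{\left(158 + 15333\right) + 3432} = \sqrt{15491 + 3432} = \sqrt{18923}$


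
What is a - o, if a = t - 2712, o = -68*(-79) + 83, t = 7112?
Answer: -1055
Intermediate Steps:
o = 5455 (o = 5372 + 83 = 5455)
a = 4400 (a = 7112 - 2712 = 4400)
a - o = 4400 - 1*5455 = 4400 - 5455 = -1055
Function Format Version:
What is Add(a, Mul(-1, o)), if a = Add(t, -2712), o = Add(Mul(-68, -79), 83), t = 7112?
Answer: -1055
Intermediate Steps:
o = 5455 (o = Add(5372, 83) = 5455)
a = 4400 (a = Add(7112, -2712) = 4400)
Add(a, Mul(-1, o)) = Add(4400, Mul(-1, 5455)) = Add(4400, -5455) = -1055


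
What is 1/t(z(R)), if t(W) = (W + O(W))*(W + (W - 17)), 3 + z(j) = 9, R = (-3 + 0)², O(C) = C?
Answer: -1/60 ≈ -0.016667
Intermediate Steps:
R = 9 (R = (-3)² = 9)
z(j) = 6 (z(j) = -3 + 9 = 6)
t(W) = 2*W*(-17 + 2*W) (t(W) = (W + W)*(W + (W - 17)) = (2*W)*(W + (-17 + W)) = (2*W)*(-17 + 2*W) = 2*W*(-17 + 2*W))
1/t(z(R)) = 1/(2*6*(-17 + 2*6)) = 1/(2*6*(-17 + 12)) = 1/(2*6*(-5)) = 1/(-60) = -1/60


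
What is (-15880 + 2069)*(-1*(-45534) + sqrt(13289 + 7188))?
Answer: -628870074 - 13811*sqrt(20477) ≈ -6.3085e+8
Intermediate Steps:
(-15880 + 2069)*(-1*(-45534) + sqrt(13289 + 7188)) = -13811*(45534 + sqrt(20477)) = -628870074 - 13811*sqrt(20477)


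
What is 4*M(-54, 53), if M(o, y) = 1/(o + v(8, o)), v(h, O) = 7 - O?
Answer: 4/7 ≈ 0.57143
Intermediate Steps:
M(o, y) = 1/7 (M(o, y) = 1/(o + (7 - o)) = 1/7)
4*M(-54, 53) = 4*(1/7) = 4/7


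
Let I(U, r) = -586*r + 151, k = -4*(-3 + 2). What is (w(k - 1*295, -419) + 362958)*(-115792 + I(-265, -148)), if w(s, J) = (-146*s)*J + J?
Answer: 504216553735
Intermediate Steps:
k = 4 (k = -4*(-1) = 4)
w(s, J) = J - 146*J*s (w(s, J) = -146*J*s + J = J - 146*J*s)
I(U, r) = 151 - 586*r
(w(k - 1*295, -419) + 362958)*(-115792 + I(-265, -148)) = (-419*(1 - 146*(4 - 1*295)) + 362958)*(-115792 + (151 - 586*(-148))) = (-419*(1 - 146*(4 - 295)) + 362958)*(-115792 + (151 + 86728)) = (-419*(1 - 146*(-291)) + 362958)*(-115792 + 86879) = (-419*(1 + 42486) + 362958)*(-28913) = (-419*42487 + 362958)*(-28913) = (-17802053 + 362958)*(-28913) = -17439095*(-28913) = 504216553735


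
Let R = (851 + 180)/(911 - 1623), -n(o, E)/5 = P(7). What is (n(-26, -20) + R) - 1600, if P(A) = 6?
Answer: -1161591/712 ≈ -1631.4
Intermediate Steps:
n(o, E) = -30 (n(o, E) = -5*6 = -30)
R = -1031/712 (R = 1031/(-712) = 1031*(-1/712) = -1031/712 ≈ -1.4480)
(n(-26, -20) + R) - 1600 = (-30 - 1031/712) - 1600 = -22391/712 - 1600 = -1161591/712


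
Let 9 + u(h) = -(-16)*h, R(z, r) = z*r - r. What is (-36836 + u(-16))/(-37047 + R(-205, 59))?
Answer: 37101/49201 ≈ 0.75407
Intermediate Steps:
R(z, r) = -r + r*z (R(z, r) = r*z - r = -r + r*z)
u(h) = -9 + 16*h (u(h) = -9 - (-16)*h = -9 + 16*h)
(-36836 + u(-16))/(-37047 + R(-205, 59)) = (-36836 + (-9 + 16*(-16)))/(-37047 + 59*(-1 - 205)) = (-36836 + (-9 - 256))/(-37047 + 59*(-206)) = (-36836 - 265)/(-37047 - 12154) = -37101/(-49201) = -37101*(-1/49201) = 37101/49201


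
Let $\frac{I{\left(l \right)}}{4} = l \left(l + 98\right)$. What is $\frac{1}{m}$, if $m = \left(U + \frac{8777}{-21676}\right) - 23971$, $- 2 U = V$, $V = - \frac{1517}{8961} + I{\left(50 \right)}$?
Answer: $- \frac{194238636}{7530888365807} \approx -2.5792 \cdot 10^{-5}$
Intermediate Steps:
$I{\left(l \right)} = 4 l \left(98 + l\right)$ ($I{\left(l \right)} = 4 l \left(l + 98\right) = 4 l \left(98 + l\right)$)
$V = \frac{265244083}{8961}$ ($V = - \frac{1517}{8961} + 4 \cdot 50 \left(98 + 50\right) = \left(-1517\right) \frac{1}{8961} + 4 \cdot 50 \cdot 148 = - \frac{1517}{8961} + 29600 = \frac{265244083}{8961} \approx 29600.0$)
$U = - \frac{265244083}{17922}$ ($U = \left(- \frac{1}{2}\right) \frac{265244083}{8961} = - \frac{265244083}{17922} \approx -14800.0$)
$m = - \frac{7530888365807}{194238636}$ ($m = \left(- \frac{265244083}{17922} + \frac{8777}{-21676}\right) - 23971 = \left(- \frac{265244083}{17922} + 8777 \left(- \frac{1}{21676}\right)\right) - 23971 = \left(- \frac{265244083}{17922} - \frac{8777}{21676}\right) - 23971 = - \frac{2874794022251}{194238636} - 23971 = - \frac{7530888365807}{194238636} \approx -38771.0$)
$\frac{1}{m} = \frac{1}{- \frac{7530888365807}{194238636}} = - \frac{194238636}{7530888365807}$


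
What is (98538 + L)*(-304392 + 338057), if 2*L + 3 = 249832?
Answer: 15045056825/2 ≈ 7.5225e+9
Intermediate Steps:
L = 249829/2 (L = -3/2 + (½)*249832 = -3/2 + 124916 = 249829/2 ≈ 1.2491e+5)
(98538 + L)*(-304392 + 338057) = (98538 + 249829/2)*(-304392 + 338057) = (446905/2)*33665 = 15045056825/2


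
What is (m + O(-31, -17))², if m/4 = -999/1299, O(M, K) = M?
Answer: 217710025/187489 ≈ 1161.2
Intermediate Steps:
m = -1332/433 (m = 4*(-999/1299) = 4*(-999*1/1299) = 4*(-333/433) = -1332/433 ≈ -3.0762)
(m + O(-31, -17))² = (-1332/433 - 31)² = (-14755/433)² = 217710025/187489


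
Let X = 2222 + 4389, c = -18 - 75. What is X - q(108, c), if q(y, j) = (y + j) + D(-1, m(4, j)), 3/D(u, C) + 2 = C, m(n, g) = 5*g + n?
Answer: 3053951/463 ≈ 6596.0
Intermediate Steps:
c = -93
X = 6611
m(n, g) = n + 5*g
D(u, C) = 3/(-2 + C)
q(y, j) = j + y + 3/(2 + 5*j) (q(y, j) = (y + j) + 3/(-2 + (4 + 5*j)) = (j + y) + 3/(2 + 5*j) = j + y + 3/(2 + 5*j))
X - q(108, c) = 6611 - (3 + (2 + 5*(-93))*(-93 + 108))/(2 + 5*(-93)) = 6611 - (3 + (2 - 465)*15)/(2 - 465) = 6611 - (3 - 463*15)/(-463) = 6611 - (-1)*(3 - 6945)/463 = 6611 - (-1)*(-6942)/463 = 6611 - 1*6942/463 = 6611 - 6942/463 = 3053951/463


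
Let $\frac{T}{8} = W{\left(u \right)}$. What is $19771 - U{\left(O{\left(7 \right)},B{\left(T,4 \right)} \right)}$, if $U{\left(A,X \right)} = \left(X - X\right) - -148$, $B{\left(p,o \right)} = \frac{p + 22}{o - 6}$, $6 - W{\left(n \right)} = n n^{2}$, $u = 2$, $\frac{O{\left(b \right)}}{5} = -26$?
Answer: $19623$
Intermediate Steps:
$O{\left(b \right)} = -130$ ($O{\left(b \right)} = 5 \left(-26\right) = -130$)
$W{\left(n \right)} = 6 - n^{3}$ ($W{\left(n \right)} = 6 - n n^{2} = 6 - n^{3}$)
$T = -16$ ($T = 8 \left(6 - 2^{3}\right) = 8 \left(6 - 8\right) = 8 \left(-2\right) = -16$)
$B{\left(p,o \right)} = \frac{22 + p}{-6 + o}$
$U{\left(A,X \right)} = 148$ ($U{\left(A,X \right)} = 0 + 148 = 148$)
$19771 - U{\left(O{\left(7 \right)},B{\left(T,4 \right)} \right)} = 19771 - 148 = 19623$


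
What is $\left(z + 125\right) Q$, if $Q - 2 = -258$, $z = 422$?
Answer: $-140032$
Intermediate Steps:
$Q = -256$ ($Q = 2 - 258 = -256$)
$\left(z + 125\right) Q = \left(422 + 125\right) \left(-256\right) = 547 \left(-256\right) = -140032$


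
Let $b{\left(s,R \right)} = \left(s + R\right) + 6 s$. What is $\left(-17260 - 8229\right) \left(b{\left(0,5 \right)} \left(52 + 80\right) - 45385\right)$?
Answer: $1139995525$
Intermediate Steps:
$b{\left(s,R \right)} = R + 7 s$ ($b{\left(s,R \right)} = \left(R + s\right) + 6 s = R + 7 s$)
$\left(-17260 - 8229\right) \left(b{\left(0,5 \right)} \left(52 + 80\right) - 45385\right) = \left(-17260 - 8229\right) \left(\left(5 + 7 \cdot 0\right) \left(52 + 80\right) - 45385\right) = - 25489 \left(\left(5 + 0\right) 132 - 45385\right) = - 25489 \left(5 \cdot 132 - 45385\right) = - 25489 \left(660 - 45385\right) = \left(-25489\right) \left(-44725\right) = 1139995525$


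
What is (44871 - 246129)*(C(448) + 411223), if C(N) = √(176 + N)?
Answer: -82761918534 - 805032*√39 ≈ -8.2767e+10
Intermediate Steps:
(44871 - 246129)*(C(448) + 411223) = (44871 - 246129)*(√(176 + 448) + 411223) = -201258*(√624 + 411223) = -201258*(4*√39 + 411223) = -201258*(411223 + 4*√39) = -82761918534 - 805032*√39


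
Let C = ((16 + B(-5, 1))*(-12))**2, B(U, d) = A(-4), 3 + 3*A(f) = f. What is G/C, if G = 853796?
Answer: 213449/6724 ≈ 31.744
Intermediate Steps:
A(f) = -1 + f/3
B(U, d) = -7/3 (B(U, d) = -1 + (1/3)*(-4) = -1 - 4/3 = -7/3)
C = 26896 (C = ((16 - 7/3)*(-12))**2 = ((41/3)*(-12))**2 = (-164)**2 = 26896)
G/C = 853796/26896 = 853796*(1/26896) = 213449/6724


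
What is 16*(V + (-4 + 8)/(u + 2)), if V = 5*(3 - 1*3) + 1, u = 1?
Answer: 112/3 ≈ 37.333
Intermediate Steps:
V = 1 (V = 5*(3 - 3) + 1 = 5*0 + 1 = 0 + 1 = 1)
16*(V + (-4 + 8)/(u + 2)) = 16*(1 + (-4 + 8)/(1 + 2)) = 16*(1 + 4/3) = 16*(7/3) = 112/3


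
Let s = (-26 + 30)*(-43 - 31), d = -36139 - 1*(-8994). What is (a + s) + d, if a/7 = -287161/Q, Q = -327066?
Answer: -8973007979/327066 ≈ -27435.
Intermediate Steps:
a = 2010127/327066 (a = 7*(-287161/(-327066)) = 7*(-287161*(-1/327066)) = 7*(287161/327066) = 2010127/327066 ≈ 6.1459)
d = -27145 (d = -36139 + 8994 = -27145)
s = -296 (s = 4*(-74) = -296)
(a + s) + d = (2010127/327066 - 296) - 27145 = -94801409/327066 - 27145 = -8973007979/327066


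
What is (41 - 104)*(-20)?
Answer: 1260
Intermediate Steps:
(41 - 104)*(-20) = -63*(-20) = 1260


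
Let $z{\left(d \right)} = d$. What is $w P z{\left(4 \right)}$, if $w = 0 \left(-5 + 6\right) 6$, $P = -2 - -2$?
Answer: $0$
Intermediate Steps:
$P = 0$ ($P = -2 + 2 = 0$)
$w = 0$ ($w = 0 \cdot 1 \cdot 6 = 0 \cdot 6 = 0$)
$w P z{\left(4 \right)} = 0 \cdot 0 \cdot 4 = 0 \cdot 4 = 0$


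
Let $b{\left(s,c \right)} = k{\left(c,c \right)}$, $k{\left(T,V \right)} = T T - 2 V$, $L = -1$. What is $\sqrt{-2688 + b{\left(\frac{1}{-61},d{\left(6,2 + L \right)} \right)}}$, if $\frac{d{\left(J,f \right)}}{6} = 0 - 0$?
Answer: $8 i \sqrt{42} \approx 51.846 i$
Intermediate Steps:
$d{\left(J,f \right)} = 0$ ($d{\left(J,f \right)} = 6 \left(0 - 0\right) = 6 \left(0 + 0\right) = 6 \cdot 0 = 0$)
$k{\left(T,V \right)} = T^{2} - 2 V$
$b{\left(s,c \right)} = c^{2} - 2 c$
$\sqrt{-2688 + b{\left(\frac{1}{-61},d{\left(6,2 + L \right)} \right)}} = \sqrt{-2688 + 0 \left(-2 + 0\right)} = \sqrt{-2688 + 0 \left(-2\right)} = \sqrt{-2688 + 0} = \sqrt{-2688} = 8 i \sqrt{42}$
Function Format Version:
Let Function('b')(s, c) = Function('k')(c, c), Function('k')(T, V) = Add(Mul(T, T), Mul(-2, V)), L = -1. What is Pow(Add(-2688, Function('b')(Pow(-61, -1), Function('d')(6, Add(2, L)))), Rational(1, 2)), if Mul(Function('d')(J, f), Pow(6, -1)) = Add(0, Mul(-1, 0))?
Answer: Mul(8, I, Pow(42, Rational(1, 2))) ≈ Mul(51.846, I)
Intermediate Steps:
Function('d')(J, f) = 0 (Function('d')(J, f) = Mul(6, Add(0, Mul(-1, 0))) = Mul(6, Add(0, 0)) = Mul(6, 0) = 0)
Function('k')(T, V) = Add(Pow(T, 2), Mul(-2, V))
Function('b')(s, c) = Add(Pow(c, 2), Mul(-2, c))
Pow(Add(-2688, Function('b')(Pow(-61, -1), Function('d')(6, Add(2, L)))), Rational(1, 2)) = Pow(Add(-2688, Mul(0, Add(-2, 0))), Rational(1, 2)) = Pow(Add(-2688, Mul(0, -2)), Rational(1, 2)) = Pow(Add(-2688, 0), Rational(1, 2)) = Pow(-2688, Rational(1, 2)) = Mul(8, I, Pow(42, Rational(1, 2)))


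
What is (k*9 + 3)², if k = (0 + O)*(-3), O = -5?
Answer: 19044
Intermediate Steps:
k = 15 (k = (0 - 5)*(-3) = -5*(-3) = 15)
(k*9 + 3)² = (15*9 + 3)² = (135 + 3)² = 138² = 19044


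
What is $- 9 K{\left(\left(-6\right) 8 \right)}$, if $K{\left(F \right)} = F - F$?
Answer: $0$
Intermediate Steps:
$K{\left(F \right)} = 0$
$- 9 K{\left(\left(-6\right) 8 \right)} = \left(-9\right) 0 = 0$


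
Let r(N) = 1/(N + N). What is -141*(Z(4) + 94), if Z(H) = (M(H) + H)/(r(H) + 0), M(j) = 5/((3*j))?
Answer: -18236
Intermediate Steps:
r(N) = 1/(2*N)
M(j) = 5/(3*j) (M(j) = 5*(1/(3*j)) = 5/(3*j))
Z(H) = 2*H*(H + 5/(3*H)) (Z(H) = (5/(3*H) + H)/(1/(2*H) + 0) = (H + 5/(3*H))/((1/(2*H))) = (H + 5/(3*H))*(2*H) = 2*H*(H + 5/(3*H)))
-141*(Z(4) + 94) = -141*((10/3 + 2*4²) + 94) = -141*((10/3 + 2*16) + 94) = -141*((10/3 + 32) + 94) = -141*(106/3 + 94) = -141*388/3 = -18236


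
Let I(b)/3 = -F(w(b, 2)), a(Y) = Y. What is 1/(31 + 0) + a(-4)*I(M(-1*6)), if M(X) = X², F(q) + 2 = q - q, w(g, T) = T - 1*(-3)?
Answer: -743/31 ≈ -23.968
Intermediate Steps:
w(g, T) = 3 + T (w(g, T) = T + 3 = 3 + T)
F(q) = -2 (F(q) = -2 + (q - q) = -2 + 0 = -2)
I(b) = 6 (I(b) = 3*(-1*(-2)) = 3*2 = 6)
1/(31 + 0) + a(-4)*I(M(-1*6)) = 1/(31 + 0) - 4*6 = 1/31 - 24 = -743/31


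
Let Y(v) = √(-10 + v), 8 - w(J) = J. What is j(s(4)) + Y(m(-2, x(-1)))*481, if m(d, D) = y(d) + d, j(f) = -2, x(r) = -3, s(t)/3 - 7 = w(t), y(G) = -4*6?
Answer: -2 + 2886*I ≈ -2.0 + 2886.0*I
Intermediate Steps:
w(J) = 8 - J
y(G) = -24
s(t) = 45 - 3*t (s(t) = 21 + 3*(8 - t) = 21 + (24 - 3*t) = 45 - 3*t)
m(d, D) = -24 + d
j(s(4)) + Y(m(-2, x(-1)))*481 = -2 + √(-10 + (-24 - 2))*481 = -2 + √(-10 - 26)*481 = -2 + √(-36)*481 = -2 + (6*I)*481 = -2 + 2886*I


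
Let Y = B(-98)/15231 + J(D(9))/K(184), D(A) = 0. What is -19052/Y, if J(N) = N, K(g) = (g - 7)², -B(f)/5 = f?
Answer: -145090506/245 ≈ -5.9221e+5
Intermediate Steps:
B(f) = -5*f
K(g) = (-7 + g)²
Y = 490/15231 (Y = -5*(-98)/15231 + 0/((-7 + 184)²) = 490*(1/15231) + 0/(177²) = 490/15231 + 0/31329 = 490/15231 + 0*(1/31329) = 490/15231 + 0 = 490/15231 ≈ 0.032171)
-19052/Y = -19052/490/15231 = -19052*15231/490 = -145090506/245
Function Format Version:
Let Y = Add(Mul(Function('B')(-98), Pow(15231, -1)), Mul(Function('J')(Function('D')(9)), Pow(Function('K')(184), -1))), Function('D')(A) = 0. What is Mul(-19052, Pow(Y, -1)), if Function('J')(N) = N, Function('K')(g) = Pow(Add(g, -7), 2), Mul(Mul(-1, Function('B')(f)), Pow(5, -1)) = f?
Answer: Rational(-145090506, 245) ≈ -5.9221e+5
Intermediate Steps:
Function('B')(f) = Mul(-5, f)
Function('K')(g) = Pow(Add(-7, g), 2)
Y = Rational(490, 15231) (Y = Add(Mul(Mul(-5, -98), Pow(15231, -1)), Mul(0, Pow(Pow(Add(-7, 184), 2), -1))) = Add(Mul(490, Rational(1, 15231)), Mul(0, Pow(Pow(177, 2), -1))) = Add(Rational(490, 15231), Mul(0, Pow(31329, -1))) = Add(Rational(490, 15231), Mul(0, Rational(1, 31329))) = Add(Rational(490, 15231), 0) = Rational(490, 15231) ≈ 0.032171)
Mul(-19052, Pow(Y, -1)) = Mul(-19052, Pow(Rational(490, 15231), -1)) = Mul(-19052, Rational(15231, 490)) = Rational(-145090506, 245)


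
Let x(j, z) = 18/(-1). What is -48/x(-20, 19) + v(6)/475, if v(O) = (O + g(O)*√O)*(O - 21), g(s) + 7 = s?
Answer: 706/285 + 3*√6/95 ≈ 2.5545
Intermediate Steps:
g(s) = -7 + s
x(j, z) = -18 (x(j, z) = 18*(-1) = -18)
v(O) = (-21 + O)*(O + √O*(-7 + O)) (v(O) = (O + (-7 + O)*√O)*(O - 21) = (O + √O*(-7 + O))*(-21 + O) = (-21 + O)*(O + √O*(-7 + O)))
-48/x(-20, 19) + v(6)/475 = -48/(-18) + (6² - 21*6 + 6^(3/2)*(-7 + 6) + 21*√6*(7 - 1*6))/475 = -48*(-1/18) + (36 - 126 + (6*√6)*(-1) + 21*√6*(7 - 6))*(1/475) = 8/3 + (36 - 126 - 6*√6 + 21*√6*1)*(1/475) = 8/3 + (36 - 126 - 6*√6 + 21*√6)*(1/475) = 8/3 + (-90 + 15*√6)*(1/475) = 8/3 + (-18/95 + 3*√6/95) = 706/285 + 3*√6/95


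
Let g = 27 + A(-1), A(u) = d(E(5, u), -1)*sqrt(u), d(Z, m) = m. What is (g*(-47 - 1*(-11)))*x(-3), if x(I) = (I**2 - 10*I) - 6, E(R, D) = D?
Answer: -32076 + 1188*I ≈ -32076.0 + 1188.0*I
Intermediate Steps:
x(I) = -6 + I**2 - 10*I
A(u) = -sqrt(u)
g = 27 - I (g = 27 - sqrt(-1) = 27 - I ≈ 27.0 - 1.0*I)
(g*(-47 - 1*(-11)))*x(-3) = ((27 - I)*(-47 - 1*(-11)))*(-6 + (-3)**2 - 10*(-3)) = ((27 - I)*(-47 + 11))*(-6 + 9 + 30) = ((27 - I)*(-36))*33 = (-972 + 36*I)*33 = -32076 + 1188*I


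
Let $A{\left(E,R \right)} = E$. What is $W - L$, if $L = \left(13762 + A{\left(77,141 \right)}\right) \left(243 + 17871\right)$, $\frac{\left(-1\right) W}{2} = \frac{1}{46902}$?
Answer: $- \frac{5878688378347}{23451} \approx -2.5068 \cdot 10^{8}$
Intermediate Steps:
$W = - \frac{1}{23451}$ ($W = - \frac{2}{46902} = \left(-2\right) \frac{1}{46902} = - \frac{1}{23451} \approx -4.2642 \cdot 10^{-5}$)
$L = 250679646$ ($L = \left(13762 + 77\right) \left(243 + 17871\right) = 13839 \cdot 18114 = 250679646$)
$W - L = - \frac{1}{23451} - 250679646 = - \frac{5878688378347}{23451}$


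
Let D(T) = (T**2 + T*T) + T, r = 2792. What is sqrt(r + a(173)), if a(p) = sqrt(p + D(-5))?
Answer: sqrt(2792 + sqrt(218)) ≈ 52.979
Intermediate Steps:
D(T) = T + 2*T**2 (D(T) = (T**2 + T**2) + T = 2*T**2 + T = T + 2*T**2)
a(p) = sqrt(45 + p) (a(p) = sqrt(p - 5*(1 + 2*(-5))) = sqrt(p - 5*(1 - 10)) = sqrt(p - 5*(-9)) = sqrt(p + 45) = sqrt(45 + p))
sqrt(r + a(173)) = sqrt(2792 + sqrt(45 + 173)) = sqrt(2792 + sqrt(218))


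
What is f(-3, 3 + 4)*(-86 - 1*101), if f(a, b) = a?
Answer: 561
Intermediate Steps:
f(-3, 3 + 4)*(-86 - 1*101) = -3*(-86 - 1*101) = -3*(-86 - 101) = -3*(-187) = 561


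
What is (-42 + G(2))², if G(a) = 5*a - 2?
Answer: 1156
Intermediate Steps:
G(a) = -2 + 5*a
(-42 + G(2))² = (-42 + (-2 + 5*2))² = (-42 + (-2 + 10))² = (-42 + 8)² = (-34)² = 1156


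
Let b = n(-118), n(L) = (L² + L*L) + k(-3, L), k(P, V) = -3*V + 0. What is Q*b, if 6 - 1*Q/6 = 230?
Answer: -37903488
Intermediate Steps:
k(P, V) = -3*V
Q = -1344 (Q = 36 - 6*230 = 36 - 1380 = -1344)
n(L) = -3*L + 2*L² (n(L) = (L² + L*L) - 3*L = (L² + L²) - 3*L = 2*L² - 3*L = -3*L + 2*L²)
b = 28202 (b = -118*(-3 + 2*(-118)) = -118*(-3 - 236) = -118*(-239) = 28202)
Q*b = -1344*28202 = -37903488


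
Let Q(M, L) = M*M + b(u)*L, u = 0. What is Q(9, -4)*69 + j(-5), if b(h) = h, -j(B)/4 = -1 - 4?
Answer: 5609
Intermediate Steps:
j(B) = 20 (j(B) = -4*(-1 - 4) = -4*(-5) = 20)
Q(M, L) = M² (Q(M, L) = M*M + 0*L = M² + 0 = M²)
Q(9, -4)*69 + j(-5) = 9²*69 + 20 = 81*69 + 20 = 5589 + 20 = 5609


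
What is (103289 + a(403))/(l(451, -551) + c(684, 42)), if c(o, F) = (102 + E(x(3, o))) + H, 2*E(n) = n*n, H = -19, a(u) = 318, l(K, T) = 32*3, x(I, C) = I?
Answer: 207214/367 ≈ 564.62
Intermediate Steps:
l(K, T) = 96
E(n) = n**2/2 (E(n) = (n*n)/2 = n**2/2)
c(o, F) = 175/2 (c(o, F) = (102 + (1/2)*3**2) - 19 = (102 + (1/2)*9) - 19 = (102 + 9/2) - 19 = 213/2 - 19 = 175/2)
(103289 + a(403))/(l(451, -551) + c(684, 42)) = (103289 + 318)/(96 + 175/2) = 103607/(367/2) = 103607*(2/367) = 207214/367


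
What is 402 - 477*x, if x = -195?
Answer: 93417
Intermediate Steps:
402 - 477*x = 402 - 477*(-195) = 402 + 93015 = 93417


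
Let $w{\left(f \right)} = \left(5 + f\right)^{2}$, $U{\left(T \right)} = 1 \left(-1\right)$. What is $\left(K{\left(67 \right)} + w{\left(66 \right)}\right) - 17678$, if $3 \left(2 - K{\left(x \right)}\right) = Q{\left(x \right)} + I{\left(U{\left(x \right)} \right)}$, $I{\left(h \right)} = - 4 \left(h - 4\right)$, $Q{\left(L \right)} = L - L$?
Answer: $- \frac{37925}{3} \approx -12642.0$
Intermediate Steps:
$U{\left(T \right)} = -1$
$Q{\left(L \right)} = 0$
$I{\left(h \right)} = 16 - 4 h$ ($I{\left(h \right)} = - 4 \left(-4 + h\right) = 16 - 4 h$)
$K{\left(x \right)} = - \frac{14}{3}$ ($K{\left(x \right)} = 2 - \frac{0 + \left(16 - -4\right)}{3} = 2 - \frac{0 + \left(16 + 4\right)}{3} = 2 - \frac{0 + 20}{3} = 2 - \frac{20}{3} = - \frac{14}{3}$)
$\left(K{\left(67 \right)} + w{\left(66 \right)}\right) - 17678 = \left(- \frac{14}{3} + \left(5 + 66\right)^{2}\right) - 17678 = \left(- \frac{14}{3} + 71^{2}\right) - 17678 = \left(- \frac{14}{3} + 5041\right) - 17678 = \frac{15109}{3} - 17678 = - \frac{37925}{3}$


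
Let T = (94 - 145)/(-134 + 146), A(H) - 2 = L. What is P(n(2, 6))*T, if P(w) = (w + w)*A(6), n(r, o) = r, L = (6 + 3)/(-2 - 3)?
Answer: -17/5 ≈ -3.4000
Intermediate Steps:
L = -9/5 (L = 9/(-5) = 9*(-⅕) = -9/5 ≈ -1.8000)
A(H) = ⅕ (A(H) = 2 - 9/5 = ⅕)
T = -17/4 (T = -51/12 = -51*1/12 = -17/4 ≈ -4.2500)
P(w) = 2*w/5 (P(w) = (w + w)*(⅕) = (2*w)*(⅕) = 2*w/5)
P(n(2, 6))*T = ((⅖)*2)*(-17/4) = (⅘)*(-17/4) = -17/5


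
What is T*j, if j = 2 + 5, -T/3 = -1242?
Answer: 26082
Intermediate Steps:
T = 3726 (T = -3*(-1242) = 3726)
j = 7
T*j = 3726*7 = 26082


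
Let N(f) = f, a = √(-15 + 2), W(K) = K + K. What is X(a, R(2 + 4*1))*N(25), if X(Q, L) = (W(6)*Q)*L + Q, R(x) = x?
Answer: 1825*I*√13 ≈ 6580.1*I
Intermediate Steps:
W(K) = 2*K
a = I*√13 (a = √(-13) = I*√13 ≈ 3.6056*I)
X(Q, L) = Q + 12*L*Q (X(Q, L) = ((2*6)*Q)*L + Q = (12*Q)*L + Q = 12*L*Q + Q = Q + 12*L*Q)
X(a, R(2 + 4*1))*N(25) = ((I*√13)*(1 + 12*(2 + 4*1)))*25 = ((I*√13)*(1 + 12*(2 + 4)))*25 = ((I*√13)*(1 + 12*6))*25 = ((I*√13)*(1 + 72))*25 = ((I*√13)*73)*25 = (73*I*√13)*25 = 1825*I*√13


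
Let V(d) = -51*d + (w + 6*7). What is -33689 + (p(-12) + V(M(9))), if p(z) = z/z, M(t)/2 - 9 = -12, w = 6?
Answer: -33334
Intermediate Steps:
M(t) = -6 (M(t) = 18 + 2*(-12) = 18 - 24 = -6)
V(d) = 48 - 51*d (V(d) = -51*d + (6 + 6*7) = -51*d + (6 + 42) = -51*d + 48 = 48 - 51*d)
p(z) = 1
-33689 + (p(-12) + V(M(9))) = -33689 + (1 + (48 - 51*(-6))) = -33689 + (1 + (48 + 306)) = -33689 + (1 + 354) = -33689 + 355 = -33334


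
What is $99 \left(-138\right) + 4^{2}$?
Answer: $-13646$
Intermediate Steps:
$99 \left(-138\right) + 4^{2} = -13662 + 16 = -13646$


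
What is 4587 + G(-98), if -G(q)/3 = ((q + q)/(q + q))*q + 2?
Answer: 4875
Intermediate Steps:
G(q) = -6 - 3*q (G(q) = -3*(((q + q)/(q + q))*q + 2) = -3*(((2*q)/((2*q)))*q + 2) = -3*(((2*q)*(1/(2*q)))*q + 2) = -3*(1*q + 2) = -3*(q + 2) = -3*(2 + q) = -6 - 3*q)
4587 + G(-98) = 4587 + (-6 - 3*(-98)) = 4587 + (-6 + 294) = 4587 + 288 = 4875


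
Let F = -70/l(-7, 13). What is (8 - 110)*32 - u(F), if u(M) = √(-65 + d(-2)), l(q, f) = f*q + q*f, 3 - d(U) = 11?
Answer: -3264 - I*√73 ≈ -3264.0 - 8.544*I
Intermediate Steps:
d(U) = -8 (d(U) = 3 - 1*11 = 3 - 11 = -8)
l(q, f) = 2*f*q (l(q, f) = f*q + f*q = 2*f*q)
F = 5/13 (F = -70/(2*13*(-7)) = -70/(-182) = -70*(-1/182) = 5/13 ≈ 0.38462)
u(M) = I*√73 (u(M) = √(-65 - 8) = √(-73) = I*√73)
(8 - 110)*32 - u(F) = (8 - 110)*32 - I*√73 = -102*32 - I*√73 = -3264 - I*√73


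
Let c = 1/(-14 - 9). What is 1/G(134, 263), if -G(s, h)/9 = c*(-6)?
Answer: -23/54 ≈ -0.42593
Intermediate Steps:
c = -1/23 (c = 1/(-23) = -1/23 ≈ -0.043478)
G(s, h) = -54/23 (G(s, h) = -(-9)*(-6)/23 = -9*6/23 = -54/23)
1/G(134, 263) = 1/(-54/23) = -23/54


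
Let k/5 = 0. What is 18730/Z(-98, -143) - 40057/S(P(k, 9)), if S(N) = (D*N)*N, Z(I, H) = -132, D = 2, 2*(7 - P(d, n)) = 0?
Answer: -890383/1617 ≈ -550.64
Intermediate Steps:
k = 0 (k = 5*0 = 0)
P(d, n) = 7 (P(d, n) = 7 - ½*0 = 7 + 0 = 7)
S(N) = 2*N² (S(N) = (2*N)*N = 2*N²)
18730/Z(-98, -143) - 40057/S(P(k, 9)) = 18730/(-132) - 40057/(2*7²) = 18730*(-1/132) - 40057/(2*49) = -9365/66 - 40057/98 = -890383/1617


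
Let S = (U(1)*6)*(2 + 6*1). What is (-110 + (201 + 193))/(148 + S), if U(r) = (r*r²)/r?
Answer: 71/49 ≈ 1.4490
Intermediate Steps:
U(r) = r² (U(r) = r³/r = r²)
S = 48 (S = (1²*6)*(2 + 6*1) = (1*6)*(2 + 6) = 6*8 = 48)
(-110 + (201 + 193))/(148 + S) = (-110 + (201 + 193))/(148 + 48) = (-110 + 394)/196 = 284*(1/196) = 71/49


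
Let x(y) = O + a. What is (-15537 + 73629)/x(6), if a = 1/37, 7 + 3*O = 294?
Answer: 68598/113 ≈ 607.06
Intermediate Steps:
O = 287/3 (O = -7/3 + (⅓)*294 = -7/3 + 98 = 287/3 ≈ 95.667)
a = 1/37 ≈ 0.027027
x(y) = 10622/111 (x(y) = 287/3 + 1/37 = 10622/111)
(-15537 + 73629)/x(6) = (-15537 + 73629)/(10622/111) = 58092*(111/10622) = 68598/113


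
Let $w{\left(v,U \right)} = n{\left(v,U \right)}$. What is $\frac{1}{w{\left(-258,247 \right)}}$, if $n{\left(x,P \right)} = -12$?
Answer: $- \frac{1}{12} \approx -0.083333$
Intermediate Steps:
$w{\left(v,U \right)} = -12$
$\frac{1}{w{\left(-258,247 \right)}} = \frac{1}{-12} = - \frac{1}{12}$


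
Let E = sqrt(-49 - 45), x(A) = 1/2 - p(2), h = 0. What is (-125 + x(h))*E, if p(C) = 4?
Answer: -257*I*sqrt(94)/2 ≈ -1245.9*I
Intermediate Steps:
x(A) = -7/2 (x(A) = 1/2 - 1*4 = 1/2 - 4 = -7/2)
E = I*sqrt(94) (E = sqrt(-94) = I*sqrt(94) ≈ 9.6954*I)
(-125 + x(h))*E = (-125 - 7/2)*(I*sqrt(94)) = -257*I*sqrt(94)/2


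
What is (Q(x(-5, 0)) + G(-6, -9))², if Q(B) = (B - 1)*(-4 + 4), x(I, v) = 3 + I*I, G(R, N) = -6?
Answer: 36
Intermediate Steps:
x(I, v) = 3 + I²
Q(B) = 0 (Q(B) = (-1 + B)*0 = 0)
(Q(x(-5, 0)) + G(-6, -9))² = (0 - 6)² = (-6)² = 36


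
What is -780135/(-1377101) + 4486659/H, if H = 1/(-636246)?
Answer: -3931098462093251379/1377101 ≈ -2.8546e+12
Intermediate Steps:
H = -1/636246 ≈ -1.5717e-6
-780135/(-1377101) + 4486659/H = -780135/(-1377101) + 4486659/(-1/636246) = -780135*(-1/1377101) + 4486659*(-636246) = 780135/1377101 - 2854618842114 = -3931098462093251379/1377101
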